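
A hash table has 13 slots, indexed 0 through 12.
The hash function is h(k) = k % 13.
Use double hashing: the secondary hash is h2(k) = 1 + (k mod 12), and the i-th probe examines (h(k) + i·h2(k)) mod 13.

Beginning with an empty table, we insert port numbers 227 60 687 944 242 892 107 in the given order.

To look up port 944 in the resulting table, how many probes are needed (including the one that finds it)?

2

Insert 227: h=6, slot 6 empty => index 6.
Insert 60: h=8, slot 8 empty => index 8.
Insert 687: h=11, slot 11 empty => index 11.
Insert 944: h=8, h2=9, slot 8 occupied => index 4.
Insert 242: h=8, h2=3, slots 8,11 occupied => index 1.
Insert 892: h=8, h2=5, slot 8 occupied => index 0.
Insert 107: h=3, slot 3 empty => index 3.
Table: [892, 242, ., 107, 944, ., 227, ., 60, ., ., 687, .]
Lookup 944: h=8, h2=9, probe 8,4 → found at 4.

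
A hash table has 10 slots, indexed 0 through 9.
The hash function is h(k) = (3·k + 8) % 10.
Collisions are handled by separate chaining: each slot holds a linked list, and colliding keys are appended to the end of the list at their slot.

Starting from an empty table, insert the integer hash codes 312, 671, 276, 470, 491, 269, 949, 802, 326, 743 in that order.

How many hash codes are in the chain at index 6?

2

Insert 312: h=4, bucket 4 empty -> new chain.
Insert 671: h=1, bucket 1 empty -> new chain.
Insert 276: h=6, bucket 6 empty -> new chain.
Insert 470: h=8, bucket 8 empty -> new chain.
Insert 491: h=1, bucket 1 nonempty -> append to chain.
Insert 269: h=5, bucket 5 empty -> new chain.
Insert 949: h=5, bucket 5 nonempty -> append to chain.
Insert 802: h=4, bucket 4 nonempty -> append to chain.
Insert 326: h=6, bucket 6 nonempty -> append to chain.
Insert 743: h=7, bucket 7 empty -> new chain.
Final buckets:
0: _
1: 671 -> 491
2: _
3: _
4: 312 -> 802
5: 269 -> 949
6: 276 -> 326
7: 743
8: 470
9: _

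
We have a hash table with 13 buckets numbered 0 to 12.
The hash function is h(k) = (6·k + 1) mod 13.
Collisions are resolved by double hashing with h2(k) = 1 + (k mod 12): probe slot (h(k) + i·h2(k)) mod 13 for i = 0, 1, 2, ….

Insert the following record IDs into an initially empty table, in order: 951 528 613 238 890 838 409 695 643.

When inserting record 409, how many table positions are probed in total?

4

951 hashes to 0; slot 0 is free => place at 0.
528 hashes to 10; slot 10 is free => place at 10.
613 hashes to 0, h2=2; 0 taken => place at 2.
238 hashes to 12; slot 12 is free => place at 12.
890 hashes to 11; slot 11 is free => place at 11.
838 hashes to 11, h2=11; 11 taken => place at 9.
409 hashes to 11, h2=2; 11,0,2 taken => place at 4.
695 hashes to 11, h2=12; 11,10,9 taken => place at 8.
643 hashes to 11, h2=8; 11 taken => place at 6.
Table: [951, —, 613, —, 409, —, 643, —, 695, 838, 528, 890, 238]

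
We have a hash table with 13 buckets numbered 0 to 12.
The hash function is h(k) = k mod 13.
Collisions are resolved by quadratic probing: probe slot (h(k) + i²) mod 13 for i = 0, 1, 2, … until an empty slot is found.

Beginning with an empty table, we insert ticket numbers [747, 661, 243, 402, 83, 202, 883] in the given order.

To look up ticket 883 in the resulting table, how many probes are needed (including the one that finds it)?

2

Insert 747: h=6, slot 6 empty → index 6.
Insert 661: h=11, slot 11 empty → index 11.
Insert 243: h=9, slot 9 empty → index 9.
Insert 402: h=12, slot 12 empty → index 12.
Insert 83: h=5, slot 5 empty → index 5.
Insert 202: h=7, slot 7 empty → index 7.
Insert 883: h=12, slot 12 occupied → index 0.
Table: [883, -, -, -, -, 83, 747, 202, -, 243, -, 661, 402]
Lookup 883: h=12, probe 12,0 → found at 0.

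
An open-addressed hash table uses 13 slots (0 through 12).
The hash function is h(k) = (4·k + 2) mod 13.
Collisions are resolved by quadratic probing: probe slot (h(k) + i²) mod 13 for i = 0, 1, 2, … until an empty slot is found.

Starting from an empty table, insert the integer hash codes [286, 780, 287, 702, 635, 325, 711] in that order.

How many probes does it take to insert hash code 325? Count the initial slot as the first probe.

286: h=2 → slot 2
780: h=2, probe 2,3 → slot 3
287: h=6 → slot 6
702: h=2, probe 2,3,6,11 → slot 11
635: h=7 → slot 7
325: h=2, probe 2,3,6,11,5 → slot 5
711: h=12 → slot 12
Table: [∅, ∅, 286, 780, ∅, 325, 287, 635, ∅, ∅, ∅, 702, 711]

5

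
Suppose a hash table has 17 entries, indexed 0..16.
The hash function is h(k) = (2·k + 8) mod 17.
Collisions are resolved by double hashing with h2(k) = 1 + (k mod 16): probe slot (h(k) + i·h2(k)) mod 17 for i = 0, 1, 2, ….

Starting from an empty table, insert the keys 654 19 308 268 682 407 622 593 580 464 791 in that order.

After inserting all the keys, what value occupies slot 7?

654

654: h=7 -> slot 7
19: h=12 -> slot 12
308: h=12, h2=5, probe 12,0 -> slot 0
268: h=0, h2=13, probe 0,13 -> slot 13
682: h=12, h2=11, probe 12,6 -> slot 6
407: h=6, h2=8, probe 6,14 -> slot 14
622: h=11 -> slot 11
593: h=4 -> slot 4
580: h=12, h2=5, probe 12,0,5 -> slot 5
464: h=1 -> slot 1
791: h=9 -> slot 9
Table: [308, 464, ., ., 593, 580, 682, 654, ., 791, ., 622, 19, 268, 407, ., .]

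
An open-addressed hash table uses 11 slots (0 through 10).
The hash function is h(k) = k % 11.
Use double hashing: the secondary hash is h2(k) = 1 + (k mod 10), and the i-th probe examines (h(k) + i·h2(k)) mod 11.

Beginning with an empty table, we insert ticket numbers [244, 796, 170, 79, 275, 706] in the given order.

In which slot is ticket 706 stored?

Insert 244: h=2, slot 2 empty → index 2.
Insert 796: h=4, slot 4 empty → index 4.
Insert 170: h=5, slot 5 empty → index 5.
Insert 79: h=2, h2=10, slot 2 occupied → index 1.
Insert 275: h=0, slot 0 empty → index 0.
Insert 706: h=2, h2=7, slot 2 occupied → index 9.
Table: [275, 79, 244, ., 796, 170, ., ., ., 706, .]

9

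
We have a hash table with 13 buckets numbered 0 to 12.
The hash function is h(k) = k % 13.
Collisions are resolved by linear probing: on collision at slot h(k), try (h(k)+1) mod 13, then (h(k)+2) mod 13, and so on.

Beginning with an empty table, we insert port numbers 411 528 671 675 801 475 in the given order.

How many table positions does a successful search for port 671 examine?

3

Insert 411: h=8, slot 8 empty => index 8.
Insert 528: h=8, slot 8 occupied => index 9.
Insert 671: h=8, slots 8,9 occupied => index 10.
Insert 675: h=12, slot 12 empty => index 12.
Insert 801: h=8, slots 8,9,10 occupied => index 11.
Insert 475: h=7, slot 7 empty => index 7.
Table: [—, —, —, —, —, —, —, 475, 411, 528, 671, 801, 675]
Lookup 671: h=8, probe 8,9,10 → found at 10.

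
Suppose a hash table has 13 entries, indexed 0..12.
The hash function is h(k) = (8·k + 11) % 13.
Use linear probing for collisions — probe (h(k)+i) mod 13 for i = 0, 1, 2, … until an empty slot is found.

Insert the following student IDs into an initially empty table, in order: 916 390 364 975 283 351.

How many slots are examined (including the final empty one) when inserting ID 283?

916: h=7 -> slot 7
390: h=11 -> slot 11
364: h=11, probe 11,12 -> slot 12
975: h=11, probe 11,12,0 -> slot 0
283: h=0, probe 0,1 -> slot 1
351: h=11, probe 11,12,0,1,2 -> slot 2
Table: [975, 283, 351, -, -, -, -, 916, -, -, -, 390, 364]

2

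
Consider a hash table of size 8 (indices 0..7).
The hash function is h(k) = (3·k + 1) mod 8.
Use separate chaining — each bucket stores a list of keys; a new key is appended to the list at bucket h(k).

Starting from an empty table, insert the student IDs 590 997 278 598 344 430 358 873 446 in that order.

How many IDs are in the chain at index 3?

6

590 -> bucket 3
997 -> bucket 0
278 -> bucket 3 (collision)
598 -> bucket 3 (collision)
344 -> bucket 1
430 -> bucket 3 (collision)
358 -> bucket 3 (collision)
873 -> bucket 4
446 -> bucket 3 (collision)
Final buckets:
0: 997
1: 344
2: —
3: 590 -> 278 -> 598 -> 430 -> 358 -> 446
4: 873
5: —
6: —
7: —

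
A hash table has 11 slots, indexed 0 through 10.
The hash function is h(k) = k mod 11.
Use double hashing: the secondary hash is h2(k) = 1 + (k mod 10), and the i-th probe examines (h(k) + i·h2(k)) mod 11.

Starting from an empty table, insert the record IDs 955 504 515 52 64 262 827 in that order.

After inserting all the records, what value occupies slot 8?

52

955: h=9 -> slot 9
504: h=9, h2=5, probe 9,3 -> slot 3
515: h=9, h2=6, probe 9,4 -> slot 4
52: h=8 -> slot 8
64: h=9, h2=5, probe 9,3,8,2 -> slot 2
262: h=9, h2=3, probe 9,1 -> slot 1
827: h=2, h2=8, probe 2,10 -> slot 10
Table: [-, 262, 64, 504, 515, -, -, -, 52, 955, 827]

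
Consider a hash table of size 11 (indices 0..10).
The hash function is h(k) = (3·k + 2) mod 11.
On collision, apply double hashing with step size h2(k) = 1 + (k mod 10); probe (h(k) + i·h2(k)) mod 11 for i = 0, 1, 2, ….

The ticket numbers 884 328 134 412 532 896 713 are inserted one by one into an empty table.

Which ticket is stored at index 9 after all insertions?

532

884 hashes to 3; slot 3 is free -> place at 3.
328 hashes to 7; slot 7 is free -> place at 7.
134 hashes to 8; slot 8 is free -> place at 8.
412 hashes to 6; slot 6 is free -> place at 6.
532 hashes to 3, h2=3; 3,6 taken -> place at 9.
896 hashes to 6, h2=7; 6 taken -> place at 2.
713 hashes to 7, h2=4; 7 taken -> place at 0.
Table: [713, —, 896, 884, —, —, 412, 328, 134, 532, —]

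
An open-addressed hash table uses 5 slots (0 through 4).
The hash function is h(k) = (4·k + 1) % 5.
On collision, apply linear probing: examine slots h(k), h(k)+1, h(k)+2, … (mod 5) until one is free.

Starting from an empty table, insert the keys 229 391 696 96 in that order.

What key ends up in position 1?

696

Insert 229: h=2, slot 2 empty -> index 2.
Insert 391: h=0, slot 0 empty -> index 0.
Insert 696: h=0, slot 0 occupied -> index 1.
Insert 96: h=0, slots 0,1,2 occupied -> index 3.
Table: [391, 696, 229, 96, -]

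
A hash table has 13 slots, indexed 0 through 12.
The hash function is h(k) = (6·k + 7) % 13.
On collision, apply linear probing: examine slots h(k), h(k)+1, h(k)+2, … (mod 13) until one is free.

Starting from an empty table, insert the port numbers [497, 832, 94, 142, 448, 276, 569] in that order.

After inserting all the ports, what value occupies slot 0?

497: h=12 → slot 12
832: h=7 → slot 7
94: h=12, probe 12,0 → slot 0
142: h=1 → slot 1
448: h=4 → slot 4
276: h=12, probe 12,0,1,2 → slot 2
569: h=2, probe 2,3 → slot 3
Table: [94, 142, 276, 569, 448, -, -, 832, -, -, -, -, 497]

94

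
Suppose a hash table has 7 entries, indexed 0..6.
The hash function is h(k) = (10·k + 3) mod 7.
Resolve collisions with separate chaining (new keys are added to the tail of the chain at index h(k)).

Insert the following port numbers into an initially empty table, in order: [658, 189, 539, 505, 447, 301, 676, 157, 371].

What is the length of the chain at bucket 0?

1

658 -> bucket 3
189 -> bucket 3 (collision)
539 -> bucket 3 (collision)
505 -> bucket 6
447 -> bucket 0
301 -> bucket 3 (collision)
676 -> bucket 1
157 -> bucket 5
371 -> bucket 3 (collision)
Final buckets:
0: 447
1: 676
2: ∅
3: 658 -> 189 -> 539 -> 301 -> 371
4: ∅
5: 157
6: 505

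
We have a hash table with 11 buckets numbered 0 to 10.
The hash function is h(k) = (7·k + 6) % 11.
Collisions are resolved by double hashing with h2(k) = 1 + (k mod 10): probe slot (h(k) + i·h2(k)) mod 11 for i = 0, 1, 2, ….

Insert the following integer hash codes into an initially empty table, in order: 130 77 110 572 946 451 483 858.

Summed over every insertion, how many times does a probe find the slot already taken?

130 hashes to 3; slot 3 is free => place at 3.
77 hashes to 6; slot 6 is free => place at 6.
110 hashes to 6, h2=1; 6 taken => place at 7.
572 hashes to 6, h2=3; 6 taken => place at 9.
946 hashes to 6, h2=7; 6 taken => place at 2.
451 hashes to 6, h2=2; 6 taken => place at 8.
483 hashes to 10; slot 10 is free => place at 10.
858 hashes to 6, h2=9; 6 taken => place at 4.
Table: [—, —, 946, 130, 858, —, 77, 110, 451, 572, 483]

5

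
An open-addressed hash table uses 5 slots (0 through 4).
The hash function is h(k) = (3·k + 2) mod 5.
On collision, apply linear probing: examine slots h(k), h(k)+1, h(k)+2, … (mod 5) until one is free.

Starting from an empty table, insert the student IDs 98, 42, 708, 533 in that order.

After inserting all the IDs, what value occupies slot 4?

533

98 hashes to 1; slot 1 is free => place at 1.
42 hashes to 3; slot 3 is free => place at 3.
708 hashes to 1; 1 taken => place at 2.
533 hashes to 1; 1,2,3 taken => place at 4.
Table: [—, 98, 708, 42, 533]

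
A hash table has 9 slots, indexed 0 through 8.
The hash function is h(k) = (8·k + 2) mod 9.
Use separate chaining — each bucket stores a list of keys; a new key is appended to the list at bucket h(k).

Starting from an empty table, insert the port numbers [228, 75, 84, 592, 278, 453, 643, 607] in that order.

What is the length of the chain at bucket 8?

4

228 -> bucket 8
75 -> bucket 8 (collision)
84 -> bucket 8 (collision)
592 -> bucket 4
278 -> bucket 3
453 -> bucket 8 (collision)
643 -> bucket 7
607 -> bucket 7 (collision)
Final buckets:
0: .
1: .
2: .
3: 278
4: 592
5: .
6: .
7: 643 -> 607
8: 228 -> 75 -> 84 -> 453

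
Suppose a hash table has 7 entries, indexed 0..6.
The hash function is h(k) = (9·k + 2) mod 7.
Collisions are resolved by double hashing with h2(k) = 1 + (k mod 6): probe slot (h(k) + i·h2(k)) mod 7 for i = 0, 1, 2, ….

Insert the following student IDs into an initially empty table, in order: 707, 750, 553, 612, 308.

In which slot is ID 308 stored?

707: h=2 -> slot 2
750: h=4 -> slot 4
553: h=2, h2=2, probe 2,4,6 -> slot 6
612: h=1 -> slot 1
308: h=2, h2=3, probe 2,5 -> slot 5
Table: [-, 612, 707, -, 750, 308, 553]

5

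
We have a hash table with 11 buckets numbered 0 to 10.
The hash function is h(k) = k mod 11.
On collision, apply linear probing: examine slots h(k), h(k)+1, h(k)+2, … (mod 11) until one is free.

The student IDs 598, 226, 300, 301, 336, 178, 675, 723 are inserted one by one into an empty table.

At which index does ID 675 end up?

8

598 hashes to 4; slot 4 is free → place at 4.
226 hashes to 6; slot 6 is free → place at 6.
300 hashes to 3; slot 3 is free → place at 3.
301 hashes to 4; 4 taken → place at 5.
336 hashes to 6; 6 taken → place at 7.
178 hashes to 2; slot 2 is free → place at 2.
675 hashes to 4; 4,5,6,7 taken → place at 8.
723 hashes to 8; 8 taken → place at 9.
Table: [—, —, 178, 300, 598, 301, 226, 336, 675, 723, —]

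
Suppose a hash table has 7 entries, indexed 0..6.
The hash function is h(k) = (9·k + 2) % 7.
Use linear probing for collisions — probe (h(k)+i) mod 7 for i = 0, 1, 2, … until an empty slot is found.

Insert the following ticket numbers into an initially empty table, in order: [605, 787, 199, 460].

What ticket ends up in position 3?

199

Insert 605: h=1, slot 1 empty => index 1.
Insert 787: h=1, slot 1 occupied => index 2.
Insert 199: h=1, slots 1,2 occupied => index 3.
Insert 460: h=5, slot 5 empty => index 5.
Table: [∅, 605, 787, 199, ∅, 460, ∅]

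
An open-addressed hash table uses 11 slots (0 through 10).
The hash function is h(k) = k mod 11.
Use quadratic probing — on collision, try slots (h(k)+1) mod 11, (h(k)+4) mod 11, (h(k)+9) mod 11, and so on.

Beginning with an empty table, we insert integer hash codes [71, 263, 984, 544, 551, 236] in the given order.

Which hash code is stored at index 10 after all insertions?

263

71 hashes to 5; slot 5 is free => place at 5.
263 hashes to 10; slot 10 is free => place at 10.
984 hashes to 5; 5 taken => place at 6.
544 hashes to 5; 5,6 taken => place at 9.
551 hashes to 1; slot 1 is free => place at 1.
236 hashes to 5; 5,6,9 taken => place at 3.
Table: [∅, 551, ∅, 236, ∅, 71, 984, ∅, ∅, 544, 263]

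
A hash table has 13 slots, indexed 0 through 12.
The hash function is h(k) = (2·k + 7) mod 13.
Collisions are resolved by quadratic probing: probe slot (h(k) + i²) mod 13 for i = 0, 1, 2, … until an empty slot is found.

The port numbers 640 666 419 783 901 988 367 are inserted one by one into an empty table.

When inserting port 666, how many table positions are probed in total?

2

640 hashes to 0; slot 0 is free → place at 0.
666 hashes to 0; 0 taken → place at 1.
419 hashes to 0; 0,1 taken → place at 4.
783 hashes to 0; 0,1,4 taken → place at 9.
901 hashes to 2; slot 2 is free → place at 2.
988 hashes to 7; slot 7 is free → place at 7.
367 hashes to 0; 0,1,4,9 taken → place at 3.
Table: [640, 666, 901, 367, 419, —, —, 988, —, 783, —, —, —]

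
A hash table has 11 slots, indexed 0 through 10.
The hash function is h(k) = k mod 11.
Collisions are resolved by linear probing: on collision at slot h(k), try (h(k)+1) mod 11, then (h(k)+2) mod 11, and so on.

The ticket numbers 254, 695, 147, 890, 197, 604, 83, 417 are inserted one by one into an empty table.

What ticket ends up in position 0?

197

254 hashes to 1; slot 1 is free => place at 1.
695 hashes to 2; slot 2 is free => place at 2.
147 hashes to 4; slot 4 is free => place at 4.
890 hashes to 10; slot 10 is free => place at 10.
197 hashes to 10; 10 taken => place at 0.
604 hashes to 10; 10,0,1,2 taken => place at 3.
83 hashes to 6; slot 6 is free => place at 6.
417 hashes to 10; 10,0,1,2,3,4 taken => place at 5.
Table: [197, 254, 695, 604, 147, 417, 83, —, —, —, 890]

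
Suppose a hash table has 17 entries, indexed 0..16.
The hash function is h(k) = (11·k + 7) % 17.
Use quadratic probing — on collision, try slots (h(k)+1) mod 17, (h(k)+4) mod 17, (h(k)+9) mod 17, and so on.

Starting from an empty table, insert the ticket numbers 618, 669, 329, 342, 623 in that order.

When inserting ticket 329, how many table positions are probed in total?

Insert 618: h=5, slot 5 empty -> index 5.
Insert 669: h=5, slot 5 occupied -> index 6.
Insert 329: h=5, slots 5,6 occupied -> index 9.
Insert 342: h=12, slot 12 empty -> index 12.
Insert 623: h=9, slot 9 occupied -> index 10.
Table: [_, _, _, _, _, 618, 669, _, _, 329, 623, _, 342, _, _, _, _]

3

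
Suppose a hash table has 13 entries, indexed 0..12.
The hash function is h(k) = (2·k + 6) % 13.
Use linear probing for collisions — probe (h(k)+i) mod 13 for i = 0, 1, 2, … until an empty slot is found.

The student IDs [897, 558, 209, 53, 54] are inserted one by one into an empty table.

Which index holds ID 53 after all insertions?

897 hashes to 6; slot 6 is free => place at 6.
558 hashes to 4; slot 4 is free => place at 4.
209 hashes to 8; slot 8 is free => place at 8.
53 hashes to 8; 8 taken => place at 9.
54 hashes to 10; slot 10 is free => place at 10.
Table: [∅, ∅, ∅, ∅, 558, ∅, 897, ∅, 209, 53, 54, ∅, ∅]

9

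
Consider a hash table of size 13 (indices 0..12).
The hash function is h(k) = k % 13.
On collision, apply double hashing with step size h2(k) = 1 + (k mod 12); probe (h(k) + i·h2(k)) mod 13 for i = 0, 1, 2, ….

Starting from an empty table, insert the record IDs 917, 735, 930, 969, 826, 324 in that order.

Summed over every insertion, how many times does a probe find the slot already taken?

4

Insert 917: h=7, slot 7 empty => index 7.
Insert 735: h=7, h2=4, slot 7 occupied => index 11.
Insert 930: h=7, h2=7, slot 7 occupied => index 1.
Insert 969: h=7, h2=10, slot 7 occupied => index 4.
Insert 826: h=7, h2=11, slot 7 occupied => index 5.
Insert 324: h=12, slot 12 empty => index 12.
Table: [∅, 930, ∅, ∅, 969, 826, ∅, 917, ∅, ∅, ∅, 735, 324]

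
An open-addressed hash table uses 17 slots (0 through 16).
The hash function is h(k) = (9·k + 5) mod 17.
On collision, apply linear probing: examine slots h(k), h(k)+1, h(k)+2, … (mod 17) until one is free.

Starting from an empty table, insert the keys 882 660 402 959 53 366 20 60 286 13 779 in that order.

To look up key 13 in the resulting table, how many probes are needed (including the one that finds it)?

3

Insert 882: h=4, slot 4 empty => index 4.
Insert 660: h=12, slot 12 empty => index 12.
Insert 402: h=2, slot 2 empty => index 2.
Insert 959: h=0, slot 0 empty => index 0.
Insert 53: h=6, slot 6 empty => index 6.
Insert 366: h=1, slot 1 empty => index 1.
Insert 20: h=15, slot 15 empty => index 15.
Insert 60: h=1, slots 1,2 occupied => index 3.
Insert 286: h=12, slot 12 occupied => index 13.
Insert 13: h=3, slots 3,4 occupied => index 5.
Insert 779: h=12, slots 12,13 occupied => index 14.
Table: [959, 366, 402, 60, 882, 13, 53, —, —, —, —, —, 660, 286, 779, 20, —]
Lookup 13: h=3, probe 3,4,5 → found at 5.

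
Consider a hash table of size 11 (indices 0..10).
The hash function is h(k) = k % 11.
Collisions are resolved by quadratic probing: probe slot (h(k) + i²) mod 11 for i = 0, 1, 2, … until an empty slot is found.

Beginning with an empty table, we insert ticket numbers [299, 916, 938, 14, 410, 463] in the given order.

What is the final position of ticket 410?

Insert 299: h=2, slot 2 empty → index 2.
Insert 916: h=3, slot 3 empty → index 3.
Insert 938: h=3, slot 3 occupied → index 4.
Insert 14: h=3, slots 3,4 occupied → index 7.
Insert 410: h=3, slots 3,4,7 occupied → index 1.
Insert 463: h=1, slots 1,2 occupied → index 5.
Table: [_, 410, 299, 916, 938, 463, _, 14, _, _, _]

1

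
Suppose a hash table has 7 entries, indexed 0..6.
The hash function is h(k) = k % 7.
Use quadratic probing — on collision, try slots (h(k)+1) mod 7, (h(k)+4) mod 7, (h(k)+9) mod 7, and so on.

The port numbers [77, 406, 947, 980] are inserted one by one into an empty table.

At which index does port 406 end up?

77 hashes to 0; slot 0 is free -> place at 0.
406 hashes to 0; 0 taken -> place at 1.
947 hashes to 2; slot 2 is free -> place at 2.
980 hashes to 0; 0,1 taken -> place at 4.
Table: [77, 406, 947, ., 980, ., .]

1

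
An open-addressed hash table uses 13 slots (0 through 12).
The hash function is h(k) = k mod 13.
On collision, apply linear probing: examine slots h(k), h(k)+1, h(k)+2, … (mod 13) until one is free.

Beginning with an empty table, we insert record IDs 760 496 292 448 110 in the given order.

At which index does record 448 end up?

8

760: h=6 => slot 6
496: h=2 => slot 2
292: h=6, probe 6,7 => slot 7
448: h=6, probe 6,7,8 => slot 8
110: h=6, probe 6,7,8,9 => slot 9
Table: [∅, ∅, 496, ∅, ∅, ∅, 760, 292, 448, 110, ∅, ∅, ∅]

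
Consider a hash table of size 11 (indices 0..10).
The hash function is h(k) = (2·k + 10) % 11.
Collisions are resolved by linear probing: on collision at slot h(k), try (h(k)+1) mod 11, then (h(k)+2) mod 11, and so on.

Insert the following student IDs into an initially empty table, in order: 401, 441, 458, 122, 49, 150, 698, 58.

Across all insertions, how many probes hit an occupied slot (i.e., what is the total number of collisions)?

401 hashes to 9; slot 9 is free => place at 9.
441 hashes to 1; slot 1 is free => place at 1.
458 hashes to 2; slot 2 is free => place at 2.
122 hashes to 1; 1,2 taken => place at 3.
49 hashes to 9; 9 taken => place at 10.
150 hashes to 2; 2,3 taken => place at 4.
698 hashes to 9; 9,10 taken => place at 0.
58 hashes to 5; slot 5 is free => place at 5.
Table: [698, 441, 458, 122, 150, 58, —, —, —, 401, 49]

7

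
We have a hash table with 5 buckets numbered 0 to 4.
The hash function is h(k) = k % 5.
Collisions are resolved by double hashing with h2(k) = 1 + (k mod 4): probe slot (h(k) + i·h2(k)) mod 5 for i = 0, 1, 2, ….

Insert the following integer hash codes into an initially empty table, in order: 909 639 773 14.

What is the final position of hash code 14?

909: h=4 -> slot 4
639: h=4, h2=4, probe 4,3 -> slot 3
773: h=3, h2=2, probe 3,0 -> slot 0
14: h=4, h2=3, probe 4,2 -> slot 2
Table: [773, _, 14, 639, 909]

2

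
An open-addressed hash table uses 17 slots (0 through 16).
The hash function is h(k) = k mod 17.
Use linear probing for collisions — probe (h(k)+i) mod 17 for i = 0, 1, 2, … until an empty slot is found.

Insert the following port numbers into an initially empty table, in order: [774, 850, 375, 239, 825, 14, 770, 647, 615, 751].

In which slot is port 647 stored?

3

774 hashes to 9; slot 9 is free => place at 9.
850 hashes to 0; slot 0 is free => place at 0.
375 hashes to 1; slot 1 is free => place at 1.
239 hashes to 1; 1 taken => place at 2.
825 hashes to 9; 9 taken => place at 10.
14 hashes to 14; slot 14 is free => place at 14.
770 hashes to 5; slot 5 is free => place at 5.
647 hashes to 1; 1,2 taken => place at 3.
615 hashes to 3; 3 taken => place at 4.
751 hashes to 3; 3,4,5 taken => place at 6.
Table: [850, 375, 239, 647, 615, 770, 751, _, _, 774, 825, _, _, _, 14, _, _]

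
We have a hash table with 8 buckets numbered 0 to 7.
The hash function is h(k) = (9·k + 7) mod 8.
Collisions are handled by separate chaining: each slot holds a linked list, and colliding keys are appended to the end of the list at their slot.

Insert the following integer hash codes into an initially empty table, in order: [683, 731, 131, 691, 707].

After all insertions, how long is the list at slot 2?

5

683 -> bucket 2
731 -> bucket 2 (collision)
131 -> bucket 2 (collision)
691 -> bucket 2 (collision)
707 -> bucket 2 (collision)
Final buckets:
0: —
1: —
2: 683 -> 731 -> 131 -> 691 -> 707
3: —
4: —
5: —
6: —
7: —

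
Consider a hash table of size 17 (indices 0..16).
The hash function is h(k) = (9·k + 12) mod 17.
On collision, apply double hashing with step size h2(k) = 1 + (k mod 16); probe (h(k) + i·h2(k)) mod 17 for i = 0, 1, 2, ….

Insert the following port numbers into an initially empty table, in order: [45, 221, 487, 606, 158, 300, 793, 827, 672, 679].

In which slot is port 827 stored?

4

45: h=9 -> slot 9
221: h=12 -> slot 12
487: h=9, h2=8, probe 9,0 -> slot 0
606: h=9, h2=15, probe 9,7 -> slot 7
158: h=6 -> slot 6
300: h=9, h2=13, probe 9,5 -> slot 5
793: h=9, h2=10, probe 9,2 -> slot 2
827: h=9, h2=12, probe 9,4 -> slot 4
672: h=8 -> slot 8
679: h=3 -> slot 3
Table: [487, _, 793, 679, 827, 300, 158, 606, 672, 45, _, _, 221, _, _, _, _]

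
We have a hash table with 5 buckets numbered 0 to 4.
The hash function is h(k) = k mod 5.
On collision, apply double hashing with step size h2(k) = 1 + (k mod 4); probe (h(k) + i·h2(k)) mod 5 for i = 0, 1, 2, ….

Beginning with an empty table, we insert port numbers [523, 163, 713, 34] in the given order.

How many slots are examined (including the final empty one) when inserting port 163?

2

523: h=3 -> slot 3
163: h=3, h2=4, probe 3,2 -> slot 2
713: h=3, h2=2, probe 3,0 -> slot 0
34: h=4 -> slot 4
Table: [713, —, 163, 523, 34]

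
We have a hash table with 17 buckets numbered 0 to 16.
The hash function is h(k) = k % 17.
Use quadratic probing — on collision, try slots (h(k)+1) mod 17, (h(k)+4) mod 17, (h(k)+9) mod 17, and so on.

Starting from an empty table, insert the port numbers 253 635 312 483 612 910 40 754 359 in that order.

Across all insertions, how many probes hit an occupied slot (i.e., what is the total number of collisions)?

8

253: h=15 -> slot 15
635: h=6 -> slot 6
312: h=6, probe 6,7 -> slot 7
483: h=7, probe 7,8 -> slot 8
612: h=0 -> slot 0
910: h=9 -> slot 9
40: h=6, probe 6,7,10 -> slot 10
754: h=6, probe 6,7,10,15,5 -> slot 5
359: h=2 -> slot 2
Table: [612, ., 359, ., ., 754, 635, 312, 483, 910, 40, ., ., ., ., 253, .]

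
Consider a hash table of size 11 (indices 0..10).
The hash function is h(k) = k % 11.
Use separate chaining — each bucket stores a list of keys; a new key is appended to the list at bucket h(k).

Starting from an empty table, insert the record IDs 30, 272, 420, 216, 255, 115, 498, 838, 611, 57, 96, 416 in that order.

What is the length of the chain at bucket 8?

Insert 30: h=8, bucket 8 empty → new chain.
Insert 272: h=8, bucket 8 nonempty → append to chain.
Insert 420: h=2, bucket 2 empty → new chain.
Insert 216: h=7, bucket 7 empty → new chain.
Insert 255: h=2, bucket 2 nonempty → append to chain.
Insert 115: h=5, bucket 5 empty → new chain.
Insert 498: h=3, bucket 3 empty → new chain.
Insert 838: h=2, bucket 2 nonempty → append to chain.
Insert 611: h=6, bucket 6 empty → new chain.
Insert 57: h=2, bucket 2 nonempty → append to chain.
Insert 96: h=8, bucket 8 nonempty → append to chain.
Insert 416: h=9, bucket 9 empty → new chain.
Final buckets:
0: ∅
1: ∅
2: 420 -> 255 -> 838 -> 57
3: 498
4: ∅
5: 115
6: 611
7: 216
8: 30 -> 272 -> 96
9: 416
10: ∅

3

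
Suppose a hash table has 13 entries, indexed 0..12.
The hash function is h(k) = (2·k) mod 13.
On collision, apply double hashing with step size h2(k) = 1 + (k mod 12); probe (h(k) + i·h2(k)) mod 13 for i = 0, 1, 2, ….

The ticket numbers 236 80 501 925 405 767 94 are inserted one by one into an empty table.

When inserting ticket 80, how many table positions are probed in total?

2

236: h=4 => slot 4
80: h=4, h2=9, probe 4,0 => slot 0
501: h=1 => slot 1
925: h=4, h2=2, probe 4,6 => slot 6
405: h=4, h2=10, probe 4,1,11 => slot 11
767: h=0, h2=12, probe 0,12 => slot 12
94: h=6, h2=11, probe 6,4,2 => slot 2
Table: [80, 501, 94, ., 236, ., 925, ., ., ., ., 405, 767]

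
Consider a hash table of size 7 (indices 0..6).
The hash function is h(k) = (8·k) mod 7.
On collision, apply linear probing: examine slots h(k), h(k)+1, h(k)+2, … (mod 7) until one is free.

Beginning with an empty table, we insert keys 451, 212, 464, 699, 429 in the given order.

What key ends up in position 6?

699

Insert 451: h=3, slot 3 empty -> index 3.
Insert 212: h=2, slot 2 empty -> index 2.
Insert 464: h=2, slots 2,3 occupied -> index 4.
Insert 699: h=6, slot 6 empty -> index 6.
Insert 429: h=2, slots 2,3,4 occupied -> index 5.
Table: [∅, ∅, 212, 451, 464, 429, 699]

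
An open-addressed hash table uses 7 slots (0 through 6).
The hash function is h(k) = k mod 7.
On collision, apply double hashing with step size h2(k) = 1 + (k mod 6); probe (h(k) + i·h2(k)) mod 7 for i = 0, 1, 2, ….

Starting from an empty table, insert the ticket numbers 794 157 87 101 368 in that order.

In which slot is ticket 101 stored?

Insert 794: h=3, slot 3 empty -> index 3.
Insert 157: h=3, h2=2, slot 3 occupied -> index 5.
Insert 87: h=3, h2=4, slot 3 occupied -> index 0.
Insert 101: h=3, h2=6, slot 3 occupied -> index 2.
Insert 368: h=4, slot 4 empty -> index 4.
Table: [87, ., 101, 794, 368, 157, .]

2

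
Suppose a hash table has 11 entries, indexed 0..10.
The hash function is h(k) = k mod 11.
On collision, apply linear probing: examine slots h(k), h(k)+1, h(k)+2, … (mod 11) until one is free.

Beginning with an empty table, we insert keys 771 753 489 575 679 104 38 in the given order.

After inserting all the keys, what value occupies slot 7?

104

771: h=1 -> slot 1
753: h=5 -> slot 5
489: h=5, probe 5,6 -> slot 6
575: h=3 -> slot 3
679: h=8 -> slot 8
104: h=5, probe 5,6,7 -> slot 7
38: h=5, probe 5,6,7,8,9 -> slot 9
Table: [∅, 771, ∅, 575, ∅, 753, 489, 104, 679, 38, ∅]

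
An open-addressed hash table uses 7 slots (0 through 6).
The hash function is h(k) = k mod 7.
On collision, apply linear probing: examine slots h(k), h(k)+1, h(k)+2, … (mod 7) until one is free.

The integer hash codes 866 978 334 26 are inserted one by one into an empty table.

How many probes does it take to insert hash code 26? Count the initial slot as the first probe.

4

866: h=5 => slot 5
978: h=5, probe 5,6 => slot 6
334: h=5, probe 5,6,0 => slot 0
26: h=5, probe 5,6,0,1 => slot 1
Table: [334, 26, -, -, -, 866, 978]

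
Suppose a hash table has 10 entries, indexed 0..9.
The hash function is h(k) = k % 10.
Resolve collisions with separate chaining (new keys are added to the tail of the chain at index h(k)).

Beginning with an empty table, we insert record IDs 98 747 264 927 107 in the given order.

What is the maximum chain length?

Insert 98: h=8, bucket 8 empty -> new chain.
Insert 747: h=7, bucket 7 empty -> new chain.
Insert 264: h=4, bucket 4 empty -> new chain.
Insert 927: h=7, bucket 7 nonempty -> append to chain.
Insert 107: h=7, bucket 7 nonempty -> append to chain.
Final buckets:
0: —
1: —
2: —
3: —
4: 264
5: —
6: —
7: 747 -> 927 -> 107
8: 98
9: —

3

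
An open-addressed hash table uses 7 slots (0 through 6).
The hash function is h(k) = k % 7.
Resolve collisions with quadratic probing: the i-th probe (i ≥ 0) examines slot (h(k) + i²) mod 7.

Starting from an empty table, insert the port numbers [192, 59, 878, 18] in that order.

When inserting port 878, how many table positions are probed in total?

192 hashes to 3; slot 3 is free -> place at 3.
59 hashes to 3; 3 taken -> place at 4.
878 hashes to 3; 3,4 taken -> place at 0.
18 hashes to 4; 4 taken -> place at 5.
Table: [878, ., ., 192, 59, 18, .]

3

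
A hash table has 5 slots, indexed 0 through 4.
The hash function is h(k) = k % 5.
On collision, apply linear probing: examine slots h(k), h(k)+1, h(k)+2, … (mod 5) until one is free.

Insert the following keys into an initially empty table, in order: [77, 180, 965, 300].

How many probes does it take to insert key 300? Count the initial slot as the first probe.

4

77 hashes to 2; slot 2 is free => place at 2.
180 hashes to 0; slot 0 is free => place at 0.
965 hashes to 0; 0 taken => place at 1.
300 hashes to 0; 0,1,2 taken => place at 3.
Table: [180, 965, 77, 300, _]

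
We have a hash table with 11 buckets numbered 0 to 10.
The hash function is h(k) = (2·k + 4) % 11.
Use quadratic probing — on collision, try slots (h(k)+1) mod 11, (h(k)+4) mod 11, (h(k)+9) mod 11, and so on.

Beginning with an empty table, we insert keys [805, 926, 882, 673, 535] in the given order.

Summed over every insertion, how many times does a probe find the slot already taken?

805 hashes to 8; slot 8 is free -> place at 8.
926 hashes to 8; 8 taken -> place at 9.
882 hashes to 8; 8,9 taken -> place at 1.
673 hashes to 8; 8,9,1 taken -> place at 6.
535 hashes to 7; slot 7 is free -> place at 7.
Table: [∅, 882, ∅, ∅, ∅, ∅, 673, 535, 805, 926, ∅]

6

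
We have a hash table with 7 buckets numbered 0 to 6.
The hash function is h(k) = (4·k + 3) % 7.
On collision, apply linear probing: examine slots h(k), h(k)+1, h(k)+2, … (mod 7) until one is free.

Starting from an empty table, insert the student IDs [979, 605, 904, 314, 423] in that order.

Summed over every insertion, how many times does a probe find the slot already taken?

979 hashes to 6; slot 6 is free → place at 6.
605 hashes to 1; slot 1 is free → place at 1.
904 hashes to 0; slot 0 is free → place at 0.
314 hashes to 6; 6,0,1 taken → place at 2.
423 hashes to 1; 1,2 taken → place at 3.
Table: [904, 605, 314, 423, -, -, 979]

5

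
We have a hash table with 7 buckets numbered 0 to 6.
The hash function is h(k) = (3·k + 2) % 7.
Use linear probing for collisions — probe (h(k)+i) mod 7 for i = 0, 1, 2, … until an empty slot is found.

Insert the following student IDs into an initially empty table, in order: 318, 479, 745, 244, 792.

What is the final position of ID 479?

5

318 hashes to 4; slot 4 is free -> place at 4.
479 hashes to 4; 4 taken -> place at 5.
745 hashes to 4; 4,5 taken -> place at 6.
244 hashes to 6; 6 taken -> place at 0.
792 hashes to 5; 5,6,0 taken -> place at 1.
Table: [244, 792, ∅, ∅, 318, 479, 745]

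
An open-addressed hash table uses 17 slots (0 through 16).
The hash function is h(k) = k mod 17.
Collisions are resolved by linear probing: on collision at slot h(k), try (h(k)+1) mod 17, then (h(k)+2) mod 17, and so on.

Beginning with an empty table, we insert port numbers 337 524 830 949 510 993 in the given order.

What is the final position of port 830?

337: h=14 => slot 14
524: h=14, probe 14,15 => slot 15
830: h=14, probe 14,15,16 => slot 16
949: h=14, probe 14,15,16,0 => slot 0
510: h=0, probe 0,1 => slot 1
993: h=7 => slot 7
Table: [949, 510, ∅, ∅, ∅, ∅, ∅, 993, ∅, ∅, ∅, ∅, ∅, ∅, 337, 524, 830]

16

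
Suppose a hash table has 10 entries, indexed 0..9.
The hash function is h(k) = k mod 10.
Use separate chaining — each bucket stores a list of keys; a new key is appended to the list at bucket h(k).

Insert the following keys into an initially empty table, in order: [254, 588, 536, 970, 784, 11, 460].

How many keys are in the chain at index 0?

Insert 254: h=4, bucket 4 empty → new chain.
Insert 588: h=8, bucket 8 empty → new chain.
Insert 536: h=6, bucket 6 empty → new chain.
Insert 970: h=0, bucket 0 empty → new chain.
Insert 784: h=4, bucket 4 nonempty → append to chain.
Insert 11: h=1, bucket 1 empty → new chain.
Insert 460: h=0, bucket 0 nonempty → append to chain.
Final buckets:
0: 970 -> 460
1: 11
2: —
3: —
4: 254 -> 784
5: —
6: 536
7: —
8: 588
9: —

2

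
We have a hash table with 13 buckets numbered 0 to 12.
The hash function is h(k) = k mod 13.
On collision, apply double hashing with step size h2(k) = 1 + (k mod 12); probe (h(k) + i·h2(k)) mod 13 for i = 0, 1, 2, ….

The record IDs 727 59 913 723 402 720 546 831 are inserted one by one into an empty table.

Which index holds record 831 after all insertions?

727 hashes to 12; slot 12 is free -> place at 12.
59 hashes to 7; slot 7 is free -> place at 7.
913 hashes to 3; slot 3 is free -> place at 3.
723 hashes to 8; slot 8 is free -> place at 8.
402 hashes to 12, h2=7; 12 taken -> place at 6.
720 hashes to 5; slot 5 is free -> place at 5.
546 hashes to 0; slot 0 is free -> place at 0.
831 hashes to 12, h2=4; 12,3,7 taken -> place at 11.
Table: [546, ., ., 913, ., 720, 402, 59, 723, ., ., 831, 727]

11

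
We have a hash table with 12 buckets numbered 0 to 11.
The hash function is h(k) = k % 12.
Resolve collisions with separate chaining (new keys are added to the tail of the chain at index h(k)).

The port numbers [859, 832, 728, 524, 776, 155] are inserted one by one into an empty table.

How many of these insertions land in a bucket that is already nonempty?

2

859 -> bucket 7
832 -> bucket 4
728 -> bucket 8
524 -> bucket 8 (collision)
776 -> bucket 8 (collision)
155 -> bucket 11
Final buckets:
0: -
1: -
2: -
3: -
4: 832
5: -
6: -
7: 859
8: 728 -> 524 -> 776
9: -
10: -
11: 155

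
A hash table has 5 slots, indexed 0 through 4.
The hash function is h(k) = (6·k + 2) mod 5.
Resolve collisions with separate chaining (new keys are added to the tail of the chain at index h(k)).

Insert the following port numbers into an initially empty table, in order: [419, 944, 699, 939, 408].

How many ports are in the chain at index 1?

4

419 → bucket 1
944 → bucket 1 (collision)
699 → bucket 1 (collision)
939 → bucket 1 (collision)
408 → bucket 0
Final buckets:
0: 408
1: 419 -> 944 -> 699 -> 939
2: —
3: —
4: —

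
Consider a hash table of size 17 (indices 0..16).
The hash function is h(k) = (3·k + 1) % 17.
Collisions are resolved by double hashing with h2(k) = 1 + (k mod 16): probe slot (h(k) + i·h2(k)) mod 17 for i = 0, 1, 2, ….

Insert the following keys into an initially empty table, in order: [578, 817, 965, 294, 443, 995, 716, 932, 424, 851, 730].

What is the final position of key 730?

578 hashes to 1; slot 1 is free → place at 1.
817 hashes to 4; slot 4 is free → place at 4.
965 hashes to 6; slot 6 is free → place at 6.
294 hashes to 16; slot 16 is free → place at 16.
443 hashes to 4, h2=12; 4,16 taken → place at 11.
995 hashes to 11, h2=4; 11 taken → place at 15.
716 hashes to 7; slot 7 is free → place at 7.
932 hashes to 9; slot 9 is free → place at 9.
424 hashes to 15, h2=9; 15,7,16 taken → place at 8.
851 hashes to 4, h2=4; 4,8 taken → place at 12.
730 hashes to 15, h2=11; 15,9 taken → place at 3.
Table: [—, 578, —, 730, 817, —, 965, 716, 424, 932, —, 443, 851, —, —, 995, 294]

3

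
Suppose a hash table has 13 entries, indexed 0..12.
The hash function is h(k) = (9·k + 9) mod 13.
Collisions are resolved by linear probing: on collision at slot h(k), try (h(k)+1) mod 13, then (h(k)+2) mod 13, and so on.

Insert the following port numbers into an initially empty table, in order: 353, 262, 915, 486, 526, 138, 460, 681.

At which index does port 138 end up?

5

Insert 353: h=1, slot 1 empty -> index 1.
Insert 262: h=1, slot 1 occupied -> index 2.
Insert 915: h=2, slot 2 occupied -> index 3.
Insert 486: h=2, slots 2,3 occupied -> index 4.
Insert 526: h=11, slot 11 empty -> index 11.
Insert 138: h=3, slots 3,4 occupied -> index 5.
Insert 460: h=2, slots 2,3,4,5 occupied -> index 6.
Insert 681: h=2, slots 2,3,4,5,6 occupied -> index 7.
Table: [., 353, 262, 915, 486, 138, 460, 681, ., ., ., 526, .]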